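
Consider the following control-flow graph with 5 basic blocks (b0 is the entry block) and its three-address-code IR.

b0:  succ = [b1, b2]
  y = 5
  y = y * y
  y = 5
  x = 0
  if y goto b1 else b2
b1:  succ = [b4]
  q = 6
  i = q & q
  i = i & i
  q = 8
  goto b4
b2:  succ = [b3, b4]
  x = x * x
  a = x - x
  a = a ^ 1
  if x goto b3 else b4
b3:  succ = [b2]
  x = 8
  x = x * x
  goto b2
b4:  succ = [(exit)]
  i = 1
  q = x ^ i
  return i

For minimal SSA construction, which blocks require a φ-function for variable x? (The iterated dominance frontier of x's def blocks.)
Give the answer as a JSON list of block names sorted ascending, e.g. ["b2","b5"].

Answer: ["b2", "b4"]

Working:
idom tree: b1←b0 b2←b0 b3←b2 b4←b0
Dom at joins:
  b2: preds {b0,b3}: {b0} ∩ {b0,b2,b3} = {b0}; idom=b0
  b4: preds {b1,b2}: {b0,b1} ∩ {b0,b2} = {b0}; idom=b0

DF derivation:
  b2←b0: walk · to b0
  b2←b3: walk b3→b2 to b0
  b4←b1: walk b1 to b0
  b4←b2: walk b2 to b0
  b0 → ∅
  b1 → {b4}
  b2 → {b2,b4}
  b3 → {b2}
  b4 → ∅

φ for x: defs {b0,b2,b3}
  DF⁺ = {b2,b4}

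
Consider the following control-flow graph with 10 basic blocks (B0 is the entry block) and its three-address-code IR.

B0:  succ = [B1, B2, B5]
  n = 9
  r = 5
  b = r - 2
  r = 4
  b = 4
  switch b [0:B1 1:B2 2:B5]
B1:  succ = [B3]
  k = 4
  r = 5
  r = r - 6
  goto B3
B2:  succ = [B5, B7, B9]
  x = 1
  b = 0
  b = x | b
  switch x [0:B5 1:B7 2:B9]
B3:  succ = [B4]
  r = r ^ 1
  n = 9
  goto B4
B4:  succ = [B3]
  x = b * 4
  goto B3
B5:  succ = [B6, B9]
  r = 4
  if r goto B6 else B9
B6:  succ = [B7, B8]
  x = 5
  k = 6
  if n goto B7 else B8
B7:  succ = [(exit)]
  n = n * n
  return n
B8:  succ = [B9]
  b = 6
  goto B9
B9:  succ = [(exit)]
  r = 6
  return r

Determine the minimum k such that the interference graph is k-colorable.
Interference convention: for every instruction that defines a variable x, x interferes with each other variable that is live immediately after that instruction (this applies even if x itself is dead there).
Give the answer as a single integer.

Answer: 4

Derivation:
Per-block:
  B0: def={b,n,r} ue=∅
  B1: def={k,r} ue=∅
  B2: def={b,x} ue=∅
  B3: def={n,r} ue={r}
  B4: def={x} ue={b}
  B5: def={r} ue=∅
  B6: def={k,x} ue={n}
  B7: def={n} ue={n}
  B8: def={b} ue=∅
  B9: def={r} ue=∅

Live sets:
  live B0: ∅→{b,n}
  live B1: {b}→{b,r}
  live B2: {n}→{n}
  live B3: {b,r}→{b,r}
  live B4: {b,r}→{b,r}
  live B5: {n}→{n}
  live B6: {n}→{n}
  live B7: {n}→∅
  live B8: ∅→∅
  live B9: ∅→∅

Conflict graph:
  b — {k,n,r,x}
  k — {b,n}
  n — {b,k,r,x}
  r — {b,n,x}
  x — {b,n,r}

Colouring:
  {b,n,r,x} pairwise interfere (4-clique) ⇒ χ ≥ 4
  4-colouring: R0={b}  R1={n}  R2={k,r}  R3={x}
  χ = 4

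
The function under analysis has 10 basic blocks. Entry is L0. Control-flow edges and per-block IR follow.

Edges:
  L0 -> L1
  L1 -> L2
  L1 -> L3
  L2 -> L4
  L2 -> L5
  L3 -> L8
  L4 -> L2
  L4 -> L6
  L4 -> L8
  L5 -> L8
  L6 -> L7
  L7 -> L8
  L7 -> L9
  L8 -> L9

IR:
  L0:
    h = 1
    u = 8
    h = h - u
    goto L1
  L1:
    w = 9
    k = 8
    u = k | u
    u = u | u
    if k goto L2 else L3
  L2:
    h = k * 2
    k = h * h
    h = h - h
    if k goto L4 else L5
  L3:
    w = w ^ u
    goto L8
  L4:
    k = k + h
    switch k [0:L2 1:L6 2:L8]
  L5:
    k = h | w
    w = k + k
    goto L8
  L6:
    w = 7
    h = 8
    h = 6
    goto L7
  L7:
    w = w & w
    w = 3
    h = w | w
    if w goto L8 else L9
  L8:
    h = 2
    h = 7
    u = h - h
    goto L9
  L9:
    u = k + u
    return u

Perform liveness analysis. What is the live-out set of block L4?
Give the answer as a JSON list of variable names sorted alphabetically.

def/use:
  L0: {h,u} / ∅
  L1: {k,u,w} / {u}
  L2: {h,k} / {k}
  L3: {w} / {u,w}
  L4: {k} / {h,k}
  L5: {k,w} / {h,w}
  L6: {h,w} / ∅
  L7: {h,w} / {w}
  L8: {h,u} / ∅
  L9: {u} / {k,u}

Live sets:
  L0 li=∅ lo={u}
  L1 li={u} lo={k,u,w}
  L2 li={k,u,w} lo={h,k,u,w}
  L3 li={k,u,w} lo={k}
  L4 li={h,k,u,w} lo={k,u,w}
  L5 li={h,w} lo={k}
  L6 li={k,u} lo={k,u,w}
  L7 li={k,u,w} lo={k,u}
  L8 li={k} lo={k,u}
  L9 li={k,u} lo=∅

live-out(L4) = ["k", "u", "w"]

Answer: ["k", "u", "w"]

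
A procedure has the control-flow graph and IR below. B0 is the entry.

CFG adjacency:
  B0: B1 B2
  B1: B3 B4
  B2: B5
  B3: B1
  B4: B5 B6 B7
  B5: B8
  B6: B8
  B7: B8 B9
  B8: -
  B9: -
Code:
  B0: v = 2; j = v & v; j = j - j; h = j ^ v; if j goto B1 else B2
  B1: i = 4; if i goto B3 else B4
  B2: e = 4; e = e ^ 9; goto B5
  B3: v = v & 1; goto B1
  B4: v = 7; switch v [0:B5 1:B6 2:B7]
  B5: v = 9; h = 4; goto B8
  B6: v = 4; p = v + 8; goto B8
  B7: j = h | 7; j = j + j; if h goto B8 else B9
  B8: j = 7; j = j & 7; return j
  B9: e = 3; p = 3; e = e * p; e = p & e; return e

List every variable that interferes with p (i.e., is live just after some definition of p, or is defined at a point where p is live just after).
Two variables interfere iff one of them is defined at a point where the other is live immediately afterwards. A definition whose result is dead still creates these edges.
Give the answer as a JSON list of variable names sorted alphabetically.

Answer: ["e"]

Analysis:
Block summaries:
  B0 def {h,j,v} use ∅
  B1 def {i} use ∅
  B2 def {e} use ∅
  B3 def {v} use {v}
  B4 def {v} use ∅
  B5 def {h,v} use ∅
  B6 def {p,v} use ∅
  B7 def {j} use {h}
  B8 def {j} use ∅
  B9 def {e,p} use ∅

Live sets:
  live B0: ∅→{h,v}
  live B1: {h,v}→{h,v}
  live B2: ∅→∅
  live B3: {h,v}→{h,v}
  live B4: {h}→{h}
  live B5: ∅→∅
  live B6: ∅→∅
  live B7: {h}→∅
  live B8: ∅→∅
  live B9: ∅→∅

Conflict graph:
  e — {p}
  h — {i,j,v}
  i — {h,v}
  j — {h,v}
  p — {e}
  v — {h,i,j}

N(p) = ["e"]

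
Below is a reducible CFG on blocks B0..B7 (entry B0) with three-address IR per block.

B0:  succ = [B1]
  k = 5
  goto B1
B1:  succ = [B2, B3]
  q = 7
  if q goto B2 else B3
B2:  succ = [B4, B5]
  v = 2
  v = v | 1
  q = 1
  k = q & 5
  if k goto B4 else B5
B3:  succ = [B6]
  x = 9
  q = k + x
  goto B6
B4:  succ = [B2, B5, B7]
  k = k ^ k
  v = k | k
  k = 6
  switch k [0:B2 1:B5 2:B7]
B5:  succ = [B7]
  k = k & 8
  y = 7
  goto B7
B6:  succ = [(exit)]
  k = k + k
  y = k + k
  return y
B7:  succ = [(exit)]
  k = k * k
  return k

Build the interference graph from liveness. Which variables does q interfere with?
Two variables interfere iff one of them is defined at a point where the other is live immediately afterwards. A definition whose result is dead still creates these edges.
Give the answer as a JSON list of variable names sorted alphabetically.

Per-block:
  B0: def={k} ue=∅
  B1: def={q} ue=∅
  B2: def={k,q,v} ue=∅
  B3: def={q,x} ue={k}
  B4: def={k,v} ue={k}
  B5: def={k,y} ue={k}
  B6: def={k,y} ue={k}
  B7: def={k} ue={k}

Live sets:
  B0: in=∅ out={k}
  B1: in={k} out={k}
  B2: in=∅ out={k}
  B3: in={k} out={k}
  B4: in={k} out={k}
  B5: in={k} out={k}
  B6: in={k} out=∅
  B7: in={k} out=∅

Conflict graph:
  k: {q,x,y}
  q: {k}
  v: ∅
  x: {k}
  y: {k}

N(q) = ["k"]

Answer: ["k"]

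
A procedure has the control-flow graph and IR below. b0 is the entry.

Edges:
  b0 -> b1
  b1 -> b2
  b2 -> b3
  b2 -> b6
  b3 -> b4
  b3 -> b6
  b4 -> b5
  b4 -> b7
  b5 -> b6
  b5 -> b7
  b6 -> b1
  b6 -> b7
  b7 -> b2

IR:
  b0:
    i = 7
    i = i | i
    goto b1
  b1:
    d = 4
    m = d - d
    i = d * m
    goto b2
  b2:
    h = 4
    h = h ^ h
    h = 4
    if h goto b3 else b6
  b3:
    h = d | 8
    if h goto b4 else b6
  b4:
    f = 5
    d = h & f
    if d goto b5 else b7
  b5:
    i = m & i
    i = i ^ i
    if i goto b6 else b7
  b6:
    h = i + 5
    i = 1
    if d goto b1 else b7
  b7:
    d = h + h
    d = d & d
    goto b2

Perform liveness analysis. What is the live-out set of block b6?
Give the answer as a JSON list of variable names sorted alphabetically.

def/use:
  b0: def={i} ue=∅
  b1: def={d,i,m} ue=∅
  b2: def={h} ue=∅
  b3: def={h} ue={d}
  b4: def={d,f} ue={h}
  b5: def={i} ue={i,m}
  b6: def={h,i} ue={d,i}
  b7: def={d} ue={h}

Live sets:
  b0: in=∅ out=∅
  b1: in=∅ out={d,i,m}
  b2: in={d,i,m} out={d,i,m}
  b3: in={d,i,m} out={d,h,i,m}
  b4: in={h,i,m} out={d,h,i,m}
  b5: in={d,h,i,m} out={d,h,i,m}
  b6: in={d,i,m} out={h,i,m}
  b7: in={h,i,m} out={d,i,m}

live-out(b6) = ["h", "i", "m"]

Answer: ["h", "i", "m"]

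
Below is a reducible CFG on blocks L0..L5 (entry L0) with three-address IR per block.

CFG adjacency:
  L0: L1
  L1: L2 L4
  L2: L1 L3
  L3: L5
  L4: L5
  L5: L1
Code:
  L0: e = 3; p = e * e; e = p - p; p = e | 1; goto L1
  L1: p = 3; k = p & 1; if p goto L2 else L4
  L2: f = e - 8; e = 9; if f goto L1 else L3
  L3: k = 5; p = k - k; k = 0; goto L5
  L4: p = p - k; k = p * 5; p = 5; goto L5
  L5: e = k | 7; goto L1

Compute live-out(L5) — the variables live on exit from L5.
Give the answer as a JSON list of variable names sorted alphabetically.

Answer: ["e"]

Derivation:
Block summaries:
  L0 def {e,p} use ∅
  L1 def {k,p} use ∅
  L2 def {e,f} use {e}
  L3 def {k,p} use ∅
  L4 def {k,p} use {k,p}
  L5 def {e} use {k}

Liveness:
  L0 li=∅ lo={e}
  L1 li={e} lo={e,k,p}
  L2 li={e} lo={e}
  L3 li=∅ lo={k}
  L4 li={k,p} lo={k}
  L5 li={k} lo={e}

live-out(L5) = ["e"]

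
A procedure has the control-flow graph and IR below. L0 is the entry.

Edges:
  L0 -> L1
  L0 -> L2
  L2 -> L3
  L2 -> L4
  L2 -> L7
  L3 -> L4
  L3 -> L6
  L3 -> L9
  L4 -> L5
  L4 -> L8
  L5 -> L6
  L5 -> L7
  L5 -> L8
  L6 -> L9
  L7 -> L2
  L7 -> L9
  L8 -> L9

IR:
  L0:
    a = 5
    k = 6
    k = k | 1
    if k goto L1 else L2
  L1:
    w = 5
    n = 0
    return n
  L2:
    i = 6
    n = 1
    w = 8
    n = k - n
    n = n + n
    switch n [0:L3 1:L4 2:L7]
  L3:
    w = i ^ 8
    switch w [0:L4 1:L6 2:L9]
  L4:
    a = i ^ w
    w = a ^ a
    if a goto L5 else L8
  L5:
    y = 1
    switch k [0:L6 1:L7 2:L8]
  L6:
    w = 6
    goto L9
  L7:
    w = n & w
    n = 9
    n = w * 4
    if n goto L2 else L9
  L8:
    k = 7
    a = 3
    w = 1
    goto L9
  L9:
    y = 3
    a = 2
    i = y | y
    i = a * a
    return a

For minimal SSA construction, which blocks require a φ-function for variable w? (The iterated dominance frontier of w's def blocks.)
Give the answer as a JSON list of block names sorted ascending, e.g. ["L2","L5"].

Answer: ["L2", "L4", "L6", "L7", "L9"]

Working:
idom tree: L1←L0 L2←L0 L3←L2 L4←L2 L5←L4 L6←L2 L7←L2 L8←L4 L9←L2
Join-block Dom:
  L2: preds {L0,L7}: {L0} ∩ {L0,L2,L7} = {L0}; idom=L0
  L4: preds {L2,L3}: {L0,L2} ∩ {L0,L2,L3} = {L0,L2}; idom=L2
  L6: preds {L3,L5}: {L0,L2,L3} ∩ {L0,L2,L4,L5} = {L0,L2}; idom=L2
  L7: preds {L2,L5}: {L0,L2} ∩ {L0,L2,L4,L5} = {L0,L2}; idom=L2
  L8: preds {L4,L5}: {L0,L2,L4} ∩ {L0,L2,L4,L5} = {L0,L2,L4}; idom=L4
  L9: preds {L3,L6,L7,L8}: {L0,L2,L3} ∩ {L0,L2,L6} ∩ {L0,L2,L7} ∩ {L0,L2,L4,L8} = {L0,L2}; idom=L2

DF derivation:
  L2←L0: walk · to L0
  L2←L7: walk L7→L2 to L0
  L4←L2: walk · to L2
  L4←L3: walk L3 to L2
  L6←L3: walk L3 to L2
  L6←L5: walk L5→L4 to L2
  L7←L2: walk · to L2
  L7←L5: walk L5→L4 to L2
  L8←L4: walk · to L4
  L8←L5: walk L5 to L4
  L9←L3: walk L3 to L2
  L9←L6: walk L6 to L2
  L9←L7: walk L7 to L2
  L9←L8: walk L8→L4 to L2
  DF(L0)=∅
  DF(L1)=∅
  DF(L2)={L2}
  DF(L3)={L4,L6,L9}
  DF(L4)={L6,L7,L9}
  DF(L5)={L6,L7,L8}
  DF(L6)={L9}
  DF(L7)={L2,L9}
  DF(L8)={L9}
  DF(L9)=∅

φ for w: defs {L1,L2,L3,L4,L6,L7,L8}
  DF⁺ = {L2,L4,L6,L7,L9}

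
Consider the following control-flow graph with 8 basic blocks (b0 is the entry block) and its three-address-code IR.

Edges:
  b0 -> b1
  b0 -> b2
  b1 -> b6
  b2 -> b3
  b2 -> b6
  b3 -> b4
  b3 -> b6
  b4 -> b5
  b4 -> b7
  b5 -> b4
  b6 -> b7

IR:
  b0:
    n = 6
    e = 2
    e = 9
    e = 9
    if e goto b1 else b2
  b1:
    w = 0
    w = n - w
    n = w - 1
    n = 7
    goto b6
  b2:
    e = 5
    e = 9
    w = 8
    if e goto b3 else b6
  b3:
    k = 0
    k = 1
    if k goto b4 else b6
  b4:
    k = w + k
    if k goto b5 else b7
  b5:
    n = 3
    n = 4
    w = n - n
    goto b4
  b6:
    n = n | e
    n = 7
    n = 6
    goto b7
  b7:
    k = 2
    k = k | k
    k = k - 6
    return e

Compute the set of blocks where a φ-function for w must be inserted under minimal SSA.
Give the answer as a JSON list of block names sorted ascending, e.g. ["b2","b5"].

Answer: ["b4", "b6", "b7"]

Working:
idom tree: b1←b0 b2←b0 b3←b2 b4←b3 b5←b4 b6←b0 b7←b0
Join-block Dom:
  b4: preds {b3,b5}: {b0,b2,b3} ∩ {b0,b2,b3,b4,b5} = {b0,b2,b3}; idom=b3
  b6: preds {b1,b2,b3}: {b0,b1} ∩ {b0,b2} ∩ {b0,b2,b3} = {b0}; idom=b0
  b7: preds {b4,b6}: {b0,b2,b3,b4} ∩ {b0,b6} = {b0}; idom=b0

DF derivation:
  b4←b3: walk · to b3
  b4←b5: walk b5→b4 to b3
  b6←b1: walk b1 to b0
  b6←b2: walk b2 to b0
  b6←b3: walk b3→b2 to b0
  b7←b4: walk b4→b3→b2 to b0
  b7←b6: walk b6 to b0
  b0 → ∅
  b1 → {b6}
  b2 → {b6,b7}
  b3 → {b6,b7}
  b4 → {b4,b7}
  b5 → {b4}
  b6 → {b7}
  b7 → ∅

φ for w: defs {b1,b2,b5}
  DF⁺ = {b4,b6,b7}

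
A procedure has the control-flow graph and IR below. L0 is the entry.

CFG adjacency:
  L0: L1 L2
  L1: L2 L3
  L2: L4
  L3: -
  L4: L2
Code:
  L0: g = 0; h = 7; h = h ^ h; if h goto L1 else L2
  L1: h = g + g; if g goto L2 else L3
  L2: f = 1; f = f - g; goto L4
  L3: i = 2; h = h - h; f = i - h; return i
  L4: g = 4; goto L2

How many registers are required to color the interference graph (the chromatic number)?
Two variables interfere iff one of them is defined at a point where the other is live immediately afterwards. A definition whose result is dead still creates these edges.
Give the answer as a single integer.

Answer: 2

Analysis:
def/use:
  L0: def={g,h} ue=∅
  L1: def={h} ue={g}
  L2: def={f} ue={g}
  L3: def={f,h,i} ue={h}
  L4: def={g} ue=∅

Backward fixpoint:
  live L0: ∅→{g}
  live L1: {g}→{g,h}
  live L2: {g}→∅
  live L3: {h}→∅
  live L4: ∅→{g}

Conflict graph:
  f — {g,i}
  g — {f,h}
  h — {g,i}
  i — {f,h}

Chromatic number:
  {f,g} pairwise interfere (2-clique) ⇒ χ ≥ 2
  2-colouring: r0={f,h}  r1={g,i}
  χ = 2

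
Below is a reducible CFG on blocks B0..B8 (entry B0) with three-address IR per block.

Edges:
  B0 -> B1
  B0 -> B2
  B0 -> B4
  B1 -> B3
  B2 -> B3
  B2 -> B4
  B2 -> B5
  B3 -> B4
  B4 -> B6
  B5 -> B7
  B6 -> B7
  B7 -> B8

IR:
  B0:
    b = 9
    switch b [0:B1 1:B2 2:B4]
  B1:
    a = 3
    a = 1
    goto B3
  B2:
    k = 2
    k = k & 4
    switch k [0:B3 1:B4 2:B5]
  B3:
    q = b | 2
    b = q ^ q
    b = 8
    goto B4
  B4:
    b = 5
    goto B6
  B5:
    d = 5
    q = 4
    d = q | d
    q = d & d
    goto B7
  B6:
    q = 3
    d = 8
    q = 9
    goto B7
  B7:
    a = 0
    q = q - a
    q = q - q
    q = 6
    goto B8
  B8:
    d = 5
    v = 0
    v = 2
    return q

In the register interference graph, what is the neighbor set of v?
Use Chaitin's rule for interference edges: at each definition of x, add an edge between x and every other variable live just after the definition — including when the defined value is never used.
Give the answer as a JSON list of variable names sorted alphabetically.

Answer: ["q"]

Derivation:
def/use:
  B0: {b} / ∅
  B1: {a} / ∅
  B2: {k} / ∅
  B3: {b,q} / {b}
  B4: {b} / ∅
  B5: {d,q} / ∅
  B6: {d,q} / ∅
  B7: {a,q} / {q}
  B8: {d,v} / {q}

Live sets:
  live B0: ∅→{b}
  live B1: {b}→{b}
  live B2: {b}→{b}
  live B3: {b}→∅
  live B4: ∅→∅
  live B5: ∅→{q}
  live B6: ∅→{q}
  live B7: {q}→{q}
  live B8: {q}→∅

Conflict graph:
  a↔{b,q}
  b↔{a,k}
  d↔{q}
  k↔{b}
  q↔{a,d,v}
  v↔{q}

N(v) = ["q"]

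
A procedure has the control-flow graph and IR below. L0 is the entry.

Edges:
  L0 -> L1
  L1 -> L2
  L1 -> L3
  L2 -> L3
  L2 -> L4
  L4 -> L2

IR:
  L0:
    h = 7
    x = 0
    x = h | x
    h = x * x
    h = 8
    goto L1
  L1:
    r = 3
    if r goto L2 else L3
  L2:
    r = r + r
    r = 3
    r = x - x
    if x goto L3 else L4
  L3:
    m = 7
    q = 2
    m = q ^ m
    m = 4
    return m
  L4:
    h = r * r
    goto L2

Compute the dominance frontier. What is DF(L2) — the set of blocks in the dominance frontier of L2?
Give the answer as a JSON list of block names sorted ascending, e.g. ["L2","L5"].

idom tree: L1←L0 L2←L1 L3←L1 L4←L2
Dom at joins:
  L2: preds {L1,L4}: {L0,L1} ∩ {L0,L1,L2,L4} = {L0,L1}; idom=L1
  L3: preds {L1,L2}: {L0,L1} ∩ {L0,L1,L2} = {L0,L1}; idom=L1

Frontier:
  L2←L1: walk · to L1
  L2←L4: walk L4→L2 to L1
  L3←L1: walk · to L1
  L3←L2: walk L2 to L1
  DF(L0)=∅
  DF(L1)=∅
  DF(L2)={L2,L3}
  DF(L3)=∅
  DF(L4)={L2}

DF(L2) = ["L2", "L3"]

Answer: ["L2", "L3"]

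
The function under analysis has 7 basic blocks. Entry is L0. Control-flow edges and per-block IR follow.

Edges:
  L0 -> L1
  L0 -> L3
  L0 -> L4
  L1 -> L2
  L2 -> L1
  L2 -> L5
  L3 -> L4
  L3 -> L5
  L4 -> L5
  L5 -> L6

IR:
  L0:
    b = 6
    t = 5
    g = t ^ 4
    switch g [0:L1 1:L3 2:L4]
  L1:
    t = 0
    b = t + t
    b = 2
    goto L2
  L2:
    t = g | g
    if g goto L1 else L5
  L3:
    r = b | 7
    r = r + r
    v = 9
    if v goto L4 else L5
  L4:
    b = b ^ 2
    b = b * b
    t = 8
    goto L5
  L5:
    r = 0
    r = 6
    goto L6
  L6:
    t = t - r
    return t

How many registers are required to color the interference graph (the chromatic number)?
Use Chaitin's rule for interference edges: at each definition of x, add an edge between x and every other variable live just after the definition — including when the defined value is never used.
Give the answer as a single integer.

Per-block:
  L0: def={b,g,t} ue=∅
  L1: def={b,t} ue=∅
  L2: def={t} ue={g}
  L3: def={r,v} ue={b}
  L4: def={b,t} ue={b}
  L5: def={r} ue=∅
  L6: def={t} ue={r,t}

Liveness:
  L0: in=∅ out={b,g,t}
  L1: in={g} out={g}
  L2: in={g} out={g,t}
  L3: in={b,t} out={b,t}
  L4: in={b} out={t}
  L5: in={t} out={r,t}
  L6: in={r,t} out=∅

Interfere edges:
  b: {g,r,t,v}
  g: {b,t}
  r: {b,t}
  t: {b,g,r,v}
  v: {b,t}

Registers:
  {b,g,t} pairwise interfere (3-clique) ⇒ χ ≥ 3
  assign b→r0 g→r2 r→r2 t→r1 v→r2 — no edge inside a register ⇒ χ ≤ 3
  χ = 3

Answer: 3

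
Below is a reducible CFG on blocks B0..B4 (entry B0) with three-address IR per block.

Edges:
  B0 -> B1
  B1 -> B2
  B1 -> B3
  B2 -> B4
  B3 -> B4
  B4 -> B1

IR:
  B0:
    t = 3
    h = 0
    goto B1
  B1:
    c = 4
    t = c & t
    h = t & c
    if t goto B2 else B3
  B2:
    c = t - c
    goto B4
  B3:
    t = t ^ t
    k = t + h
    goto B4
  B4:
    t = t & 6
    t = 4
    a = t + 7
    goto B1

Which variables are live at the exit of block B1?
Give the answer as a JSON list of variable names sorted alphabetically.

Answer: ["c", "h", "t"]

Analysis:
def/use:
  B0: {h,t} / ∅
  B1: {c,h,t} / {t}
  B2: {c} / {c,t}
  B3: {k,t} / {h,t}
  B4: {a,t} / {t}

Liveness:
  B0: in=∅ out={t}
  B1: in={t} out={c,h,t}
  B2: in={c,t} out={t}
  B3: in={h,t} out={t}
  B4: in={t} out={t}

live-out(B1) = ["c", "h", "t"]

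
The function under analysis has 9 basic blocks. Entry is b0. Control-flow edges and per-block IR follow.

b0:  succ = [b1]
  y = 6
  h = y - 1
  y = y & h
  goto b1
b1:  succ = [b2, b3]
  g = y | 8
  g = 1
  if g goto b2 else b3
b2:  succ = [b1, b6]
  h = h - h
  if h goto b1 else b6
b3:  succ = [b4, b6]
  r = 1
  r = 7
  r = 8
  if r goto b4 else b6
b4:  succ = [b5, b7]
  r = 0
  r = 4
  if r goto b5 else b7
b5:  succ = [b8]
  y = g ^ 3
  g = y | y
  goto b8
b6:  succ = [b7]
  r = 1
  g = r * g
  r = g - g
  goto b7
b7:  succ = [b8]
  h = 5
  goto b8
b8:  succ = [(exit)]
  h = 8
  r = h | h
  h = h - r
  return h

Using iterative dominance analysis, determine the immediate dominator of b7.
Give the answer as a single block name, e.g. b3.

idom tree: b1←b0 b2←b1 b3←b1 b4←b3 b5←b4 b6←b1 b7←b1 b8←b1
Join-block Dom:
  b1: preds {b0,b2}: {b0} ∩ {b0,b1,b2} = {b0}; idom=b0
  b6: preds {b2,b3}: {b0,b1,b2} ∩ {b0,b1,b3} = {b0,b1}; idom=b1
  b7: preds {b4,b6}: {b0,b1,b3,b4} ∩ {b0,b1,b6} = {b0,b1}; idom=b1
  b8: preds {b5,b7}: {b0,b1,b3,b4,b5} ∩ {b0,b1,b7} = {b0,b1}; idom=b1

idom(b7) = b1

Answer: b1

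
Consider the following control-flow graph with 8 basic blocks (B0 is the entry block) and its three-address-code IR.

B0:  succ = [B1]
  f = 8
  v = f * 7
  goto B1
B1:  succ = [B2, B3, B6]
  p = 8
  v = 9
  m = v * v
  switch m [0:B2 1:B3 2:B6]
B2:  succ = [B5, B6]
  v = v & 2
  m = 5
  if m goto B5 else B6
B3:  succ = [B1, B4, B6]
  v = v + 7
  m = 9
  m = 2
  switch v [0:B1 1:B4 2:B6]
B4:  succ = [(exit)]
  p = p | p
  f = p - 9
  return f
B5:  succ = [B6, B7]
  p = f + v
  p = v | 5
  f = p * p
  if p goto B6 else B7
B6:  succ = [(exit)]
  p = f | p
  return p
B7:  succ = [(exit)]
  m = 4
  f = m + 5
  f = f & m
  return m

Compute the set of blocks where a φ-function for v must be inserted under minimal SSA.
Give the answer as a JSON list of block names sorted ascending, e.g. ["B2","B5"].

idom tree: B1←B0 B2←B1 B3←B1 B4←B3 B5←B2 B6←B1 B7←B5
Dom∩ at merges:
  B1: preds {B0,B3}: {B0} ∩ {B0,B1,B3} = {B0}; idom=B0
  B6: preds {B1,B2,B3,B5}: {B0,B1} ∩ {B0,B1,B2} ∩ {B0,B1,B3} ∩ {B0,B1,B2,B5} = {B0,B1}; idom=B1

DF walk-up:
  join B1 pred B0: · stop@B0
  join B1 pred B3: B3→B1 stop@B0
  join B6 pred B1: · stop@B1
  join B6 pred B2: B2 stop@B1
  join B6 pred B3: B3 stop@B1
  join B6 pred B5: B5→B2 stop@B1
  B0 → ∅
  B1 → {B1}
  B2 → {B6}
  B3 → {B1,B6}
  B4 → ∅
  B5 → {B6}
  B6 → ∅
  B7 → ∅

φ for v: defs {B0,B1,B2,B3}
  DF⁺ = {B1,B6}

Answer: ["B1", "B6"]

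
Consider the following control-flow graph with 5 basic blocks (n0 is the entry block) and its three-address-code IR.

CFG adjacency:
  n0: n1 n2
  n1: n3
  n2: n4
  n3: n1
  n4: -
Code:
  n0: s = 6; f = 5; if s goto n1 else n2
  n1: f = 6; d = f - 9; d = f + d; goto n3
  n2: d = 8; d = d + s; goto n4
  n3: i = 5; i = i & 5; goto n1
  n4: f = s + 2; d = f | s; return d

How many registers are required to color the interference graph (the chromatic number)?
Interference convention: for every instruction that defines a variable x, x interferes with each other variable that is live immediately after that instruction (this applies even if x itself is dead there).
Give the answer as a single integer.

Block summaries:
  n0: {f,s} / ∅
  n1: {d,f} / ∅
  n2: {d} / {s}
  n3: {i} / ∅
  n4: {d,f} / {s}

Live sets:
  n0 li=∅ lo={s}
  n1 li=∅ lo=∅
  n2 li={s} lo={s}
  n3 li=∅ lo=∅
  n4 li={s} lo=∅

Interference:
  d: {f,s}
  f: {d,s}
  i: ∅
  s: {d,f}

Chromatic number:
  clique {d,f,s} ⇒ need ≥ 3
  assign d→r0 f→r1 i→r0 s→r2 — no edge inside a register ⇒ χ ≤ 3
  χ = 3

Answer: 3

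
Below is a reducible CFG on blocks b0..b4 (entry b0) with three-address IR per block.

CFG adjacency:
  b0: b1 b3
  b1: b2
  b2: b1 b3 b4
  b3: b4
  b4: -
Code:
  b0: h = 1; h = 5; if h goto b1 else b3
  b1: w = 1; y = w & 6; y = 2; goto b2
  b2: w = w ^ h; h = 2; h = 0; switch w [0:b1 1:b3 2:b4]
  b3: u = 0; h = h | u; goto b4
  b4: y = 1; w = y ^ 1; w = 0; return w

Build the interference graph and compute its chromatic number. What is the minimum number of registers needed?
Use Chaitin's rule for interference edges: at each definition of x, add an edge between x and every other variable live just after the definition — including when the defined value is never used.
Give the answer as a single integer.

Answer: 3

Derivation:
Per-block:
  b0 def {h} use ∅
  b1 def {w,y} use ∅
  b2 def {h,w} use {h,w}
  b3 def {h,u} use {h}
  b4 def {w,y} use ∅

Live sets:
  live b0: ∅→{h}
  live b1: {h}→{h,w}
  live b2: {h,w}→{h}
  live b3: {h}→∅
  live b4: ∅→∅

Conflict graph:
  h: {u,w,y}
  u: {h}
  w: {h,y}
  y: {h,w}

Colouring:
  {h,w,y} pairwise interfere (3-clique) ⇒ χ ≥ 3
  3-colouring: R0={h}  R1={u,w}  R2={y}
  χ = 3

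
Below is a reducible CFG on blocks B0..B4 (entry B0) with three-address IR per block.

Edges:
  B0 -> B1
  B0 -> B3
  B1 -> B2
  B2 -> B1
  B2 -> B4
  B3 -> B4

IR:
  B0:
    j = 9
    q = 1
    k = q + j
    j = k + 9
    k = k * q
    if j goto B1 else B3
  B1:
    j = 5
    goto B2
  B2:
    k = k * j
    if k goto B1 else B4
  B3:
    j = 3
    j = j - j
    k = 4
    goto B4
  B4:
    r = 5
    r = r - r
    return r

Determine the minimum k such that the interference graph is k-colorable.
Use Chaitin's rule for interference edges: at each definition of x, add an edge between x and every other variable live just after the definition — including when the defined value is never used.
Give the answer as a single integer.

def/use:
  B0: def={j,k,q} ue=∅
  B1: def={j} ue=∅
  B2: def={k} ue={j,k}
  B3: def={j,k} ue=∅
  B4: def={r} ue=∅

Backward fixpoint:
  live B0: ∅→{k}
  live B1: {k}→{j,k}
  live B2: {j,k}→{k}
  live B3: ∅→∅
  live B4: ∅→∅

Conflict graph:
  j: {k,q}
  k: {j,q}
  q: {j,k}
  r: ∅

Registers:
  {j,k,q} pairwise interfere (3-clique) ⇒ χ ≥ 3
  assign j→R0 k→R1 q→R2 r→R0 — no edge inside a register ⇒ χ ≤ 3
  χ = 3

Answer: 3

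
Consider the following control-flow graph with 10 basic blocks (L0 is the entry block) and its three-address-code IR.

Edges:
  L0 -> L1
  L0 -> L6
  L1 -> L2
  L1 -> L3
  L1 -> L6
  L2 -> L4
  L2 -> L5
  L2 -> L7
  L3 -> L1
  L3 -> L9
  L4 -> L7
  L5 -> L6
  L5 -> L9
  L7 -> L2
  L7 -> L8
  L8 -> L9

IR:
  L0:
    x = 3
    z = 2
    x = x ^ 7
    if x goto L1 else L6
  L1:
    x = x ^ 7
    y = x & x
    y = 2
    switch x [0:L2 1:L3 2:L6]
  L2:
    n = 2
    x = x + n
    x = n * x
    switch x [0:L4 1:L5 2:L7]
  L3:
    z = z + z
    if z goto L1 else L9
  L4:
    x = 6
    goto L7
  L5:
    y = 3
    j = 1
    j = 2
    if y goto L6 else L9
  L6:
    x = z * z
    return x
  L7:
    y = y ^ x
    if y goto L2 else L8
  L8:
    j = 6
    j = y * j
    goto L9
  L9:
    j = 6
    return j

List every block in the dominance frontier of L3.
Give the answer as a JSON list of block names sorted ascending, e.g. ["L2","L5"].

idom tree: L1←L0 L2←L1 L3←L1 L4←L2 L5←L2 L6←L0 L7←L2 L8←L7 L9←L1
Dom at joins:
  L1: preds {L0,L3}: {L0} ∩ {L0,L1,L3} = {L0}; idom=L0
  L2: preds {L1,L7}: {L0,L1} ∩ {L0,L1,L2,L7} = {L0,L1}; idom=L1
  L6: preds {L0,L1,L5}: {L0} ∩ {L0,L1} ∩ {L0,L1,L2,L5} = {L0}; idom=L0
  L7: preds {L2,L4}: {L0,L1,L2} ∩ {L0,L1,L2,L4} = {L0,L1,L2}; idom=L2
  L9: preds {L3,L5,L8}: {L0,L1,L3} ∩ {L0,L1,L2,L5} ∩ {L0,L1,L2,L7,L8} = {L0,L1}; idom=L1

Frontier:
  L1←L0: walk · to L0
  L1←L3: walk L3→L1 to L0
  L2←L1: walk · to L1
  L2←L7: walk L7→L2 to L1
  L6←L0: walk · to L0
  L6←L1: walk L1 to L0
  L6←L5: walk L5→L2→L1 to L0
  L7←L2: walk · to L2
  L7←L4: walk L4 to L2
  L9←L3: walk L3 to L1
  L9←L5: walk L5→L2 to L1
  L9←L8: walk L8→L7→L2 to L1
  L0 → ∅
  L1 → {L1,L6}
  L2 → {L2,L6,L9}
  L3 → {L1,L9}
  L4 → {L7}
  L5 → {L6,L9}
  L6 → ∅
  L7 → {L2,L9}
  L8 → {L9}
  L9 → ∅

DF(L3) = ["L1", "L9"]

Answer: ["L1", "L9"]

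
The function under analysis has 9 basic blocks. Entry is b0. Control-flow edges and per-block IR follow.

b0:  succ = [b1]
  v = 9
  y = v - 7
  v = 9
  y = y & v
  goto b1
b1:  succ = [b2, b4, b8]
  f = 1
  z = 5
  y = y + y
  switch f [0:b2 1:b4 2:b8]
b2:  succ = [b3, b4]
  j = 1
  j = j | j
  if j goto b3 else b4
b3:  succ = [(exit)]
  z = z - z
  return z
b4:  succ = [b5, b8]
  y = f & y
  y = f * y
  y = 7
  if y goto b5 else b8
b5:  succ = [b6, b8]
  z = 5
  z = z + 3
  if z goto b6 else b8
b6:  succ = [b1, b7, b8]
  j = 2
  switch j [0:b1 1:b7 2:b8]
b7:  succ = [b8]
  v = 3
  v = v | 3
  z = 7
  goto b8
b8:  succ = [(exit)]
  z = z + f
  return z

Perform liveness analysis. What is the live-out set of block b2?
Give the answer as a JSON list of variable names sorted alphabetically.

Block summaries:
  b0: {v,y} / ∅
  b1: {f,y,z} / {y}
  b2: {j} / ∅
  b3: {z} / {z}
  b4: {y} / {f,y}
  b5: {z} / ∅
  b6: {j} / ∅
  b7: {v,z} / ∅
  b8: {z} / {f,z}

Backward fixpoint:
  b0 li=∅ lo={y}
  b1 li={y} lo={f,y,z}
  b2 li={f,y,z} lo={f,y,z}
  b3 li={z} lo=∅
  b4 li={f,y,z} lo={f,y,z}
  b5 li={f,y} lo={f,y,z}
  b6 li={f,y,z} lo={f,y,z}
  b7 li={f} lo={f,z}
  b8 li={f,z} lo=∅

live-out(b2) = ["f", "y", "z"]

Answer: ["f", "y", "z"]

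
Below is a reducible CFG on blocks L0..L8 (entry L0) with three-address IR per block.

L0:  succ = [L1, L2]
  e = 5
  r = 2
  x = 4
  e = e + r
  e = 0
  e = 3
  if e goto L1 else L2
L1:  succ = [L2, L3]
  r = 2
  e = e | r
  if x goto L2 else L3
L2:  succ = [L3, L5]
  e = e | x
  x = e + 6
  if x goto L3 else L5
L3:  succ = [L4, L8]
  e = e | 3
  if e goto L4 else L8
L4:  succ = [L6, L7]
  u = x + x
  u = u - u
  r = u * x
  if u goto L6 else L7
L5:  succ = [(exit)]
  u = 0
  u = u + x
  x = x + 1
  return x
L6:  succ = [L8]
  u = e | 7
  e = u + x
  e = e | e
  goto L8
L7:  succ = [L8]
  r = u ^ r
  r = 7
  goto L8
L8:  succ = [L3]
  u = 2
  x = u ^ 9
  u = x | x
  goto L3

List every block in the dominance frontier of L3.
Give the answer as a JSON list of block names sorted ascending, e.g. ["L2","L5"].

idom tree: L1←L0 L2←L0 L3←L0 L4←L3 L5←L2 L6←L4 L7←L4 L8←L3
Join-block Dom:
  L2: preds {L0,L1}: {L0} ∩ {L0,L1} = {L0}; idom=L0
  L3: preds {L1,L2,L8}: {L0,L1} ∩ {L0,L2} ∩ {L0,L3,L8} = {L0}; idom=L0
  L8: preds {L3,L6,L7}: {L0,L3} ∩ {L0,L3,L4,L6} ∩ {L0,L3,L4,L7} = {L0,L3}; idom=L3

DF walk-up:
  join L2 pred L0: · stop@L0
  join L2 pred L1: L1 stop@L0
  join L3 pred L1: L1 stop@L0
  join L3 pred L2: L2 stop@L0
  join L3 pred L8: L8→L3 stop@L0
  join L8 pred L3: · stop@L3
  join L8 pred L6: L6→L4 stop@L3
  join L8 pred L7: L7→L4 stop@L3
  L0: DF=∅
  L1: DF={L2,L3}
  L2: DF={L3}
  L3: DF={L3}
  L4: DF={L8}
  L5: DF=∅
  L6: DF={L8}
  L7: DF={L8}
  L8: DF={L3}

DF(L3) = ["L3"]

Answer: ["L3"]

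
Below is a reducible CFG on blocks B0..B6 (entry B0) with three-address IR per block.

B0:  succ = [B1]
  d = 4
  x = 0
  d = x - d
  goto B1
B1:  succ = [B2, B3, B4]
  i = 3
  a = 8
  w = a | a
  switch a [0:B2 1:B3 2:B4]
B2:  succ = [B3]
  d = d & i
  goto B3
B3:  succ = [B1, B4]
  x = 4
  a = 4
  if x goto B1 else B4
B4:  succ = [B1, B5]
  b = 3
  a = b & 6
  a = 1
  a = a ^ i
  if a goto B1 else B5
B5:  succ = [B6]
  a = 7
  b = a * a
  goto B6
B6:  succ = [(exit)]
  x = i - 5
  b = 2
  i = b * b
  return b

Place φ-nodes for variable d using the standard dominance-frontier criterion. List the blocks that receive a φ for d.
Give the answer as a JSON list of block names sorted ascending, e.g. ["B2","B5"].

Answer: ["B1", "B3", "B4"]

Working:
idom tree: B1←B0 B2←B1 B3←B1 B4←B1 B5←B4 B6←B5
Dom at joins:
  B1: preds {B0,B3,B4}: {B0} ∩ {B0,B1,B3} ∩ {B0,B1,B4} = {B0}; idom=B0
  B3: preds {B1,B2}: {B0,B1} ∩ {B0,B1,B2} = {B0,B1}; idom=B1
  B4: preds {B1,B3}: {B0,B1} ∩ {B0,B1,B3} = {B0,B1}; idom=B1

DF derivation:
  join B1 pred B0: · stop@B0
  join B1 pred B3: B3→B1 stop@B0
  join B1 pred B4: B4→B1 stop@B0
  join B3 pred B1: · stop@B1
  join B3 pred B2: B2 stop@B1
  join B4 pred B1: · stop@B1
  join B4 pred B3: B3 stop@B1
  DF(B0)=∅
  DF(B1)={B1}
  DF(B2)={B3}
  DF(B3)={B1,B4}
  DF(B4)={B1}
  DF(B5)=∅
  DF(B6)=∅

φ for d: defs {B0,B2}
  DF⁺ = {B1,B3,B4}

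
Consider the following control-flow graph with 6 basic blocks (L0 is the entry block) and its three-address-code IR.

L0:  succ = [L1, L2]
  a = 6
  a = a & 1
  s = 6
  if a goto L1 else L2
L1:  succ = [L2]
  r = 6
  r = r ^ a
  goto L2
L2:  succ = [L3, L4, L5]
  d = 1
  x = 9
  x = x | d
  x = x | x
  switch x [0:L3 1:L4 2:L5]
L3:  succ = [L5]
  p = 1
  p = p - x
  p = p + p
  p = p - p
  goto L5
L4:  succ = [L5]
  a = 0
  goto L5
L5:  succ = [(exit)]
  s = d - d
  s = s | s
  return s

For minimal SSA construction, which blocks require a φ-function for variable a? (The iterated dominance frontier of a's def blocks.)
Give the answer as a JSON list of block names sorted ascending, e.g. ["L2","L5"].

Answer: ["L5"]

Analysis:
idom tree: L1←L0 L2←L0 L3←L2 L4←L2 L5←L2
Dom at joins:
  L2: preds {L0,L1}: {L0} ∩ {L0,L1} = {L0}; idom=L0
  L5: preds {L2,L3,L4}: {L0,L2} ∩ {L0,L2,L3} ∩ {L0,L2,L4} = {L0,L2}; idom=L2

DF walk-up:
  L2←L0: walk · to L0
  L2←L1: walk L1 to L0
  L5←L2: walk · to L2
  L5←L3: walk L3 to L2
  L5←L4: walk L4 to L2
  L0: DF=∅
  L1: DF={L2}
  L2: DF=∅
  L3: DF={L5}
  L4: DF={L5}
  L5: DF=∅

φ for a: defs {L0,L4}
  DF⁺ = {L5}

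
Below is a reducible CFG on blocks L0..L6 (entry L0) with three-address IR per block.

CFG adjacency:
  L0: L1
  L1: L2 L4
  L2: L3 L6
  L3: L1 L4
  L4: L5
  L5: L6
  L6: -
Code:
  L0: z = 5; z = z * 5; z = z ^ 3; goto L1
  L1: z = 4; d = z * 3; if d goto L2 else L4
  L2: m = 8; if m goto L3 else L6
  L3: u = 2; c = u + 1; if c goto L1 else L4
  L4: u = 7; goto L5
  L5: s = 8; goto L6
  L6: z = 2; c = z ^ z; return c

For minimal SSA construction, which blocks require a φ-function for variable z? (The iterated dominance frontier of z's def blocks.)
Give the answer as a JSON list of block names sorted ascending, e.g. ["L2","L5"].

Answer: ["L1"]

Analysis:
idom tree: L1←L0 L2←L1 L3←L2 L4←L1 L5←L4 L6←L1
Dom∩ at merges:
  L1: preds {L0,L3}: {L0} ∩ {L0,L1,L2,L3} = {L0}; idom=L0
  L4: preds {L1,L3}: {L0,L1} ∩ {L0,L1,L2,L3} = {L0,L1}; idom=L1
  L6: preds {L2,L5}: {L0,L1,L2} ∩ {L0,L1,L4,L5} = {L0,L1}; idom=L1

DF derivation:
  L1←L0: walk · to L0
  L1←L3: walk L3→L2→L1 to L0
  L4←L1: walk · to L1
  L4←L3: walk L3→L2 to L1
  L6←L2: walk L2 to L1
  L6←L5: walk L5→L4 to L1
  L0: DF=∅
  L1: DF={L1}
  L2: DF={L1,L4,L6}
  L3: DF={L1,L4}
  L4: DF={L6}
  L5: DF={L6}
  L6: DF=∅

φ for z: defs {L0,L1,L6}
  DF⁺ = {L1}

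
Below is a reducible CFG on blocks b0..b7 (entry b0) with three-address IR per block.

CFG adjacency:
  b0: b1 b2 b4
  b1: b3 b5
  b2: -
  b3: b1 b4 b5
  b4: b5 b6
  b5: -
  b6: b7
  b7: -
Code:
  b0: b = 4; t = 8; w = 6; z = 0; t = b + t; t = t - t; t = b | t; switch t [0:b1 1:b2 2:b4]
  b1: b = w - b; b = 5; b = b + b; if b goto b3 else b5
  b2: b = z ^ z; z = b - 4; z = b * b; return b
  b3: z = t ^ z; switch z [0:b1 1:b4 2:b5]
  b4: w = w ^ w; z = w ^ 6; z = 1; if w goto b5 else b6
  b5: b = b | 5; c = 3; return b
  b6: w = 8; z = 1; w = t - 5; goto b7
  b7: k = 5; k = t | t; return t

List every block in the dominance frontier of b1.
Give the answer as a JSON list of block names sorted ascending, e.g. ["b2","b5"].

idom tree: b1←b0 b2←b0 b3←b1 b4←b0 b5←b0 b6←b4 b7←b6
Dom∩ at merges:
  b1: preds {b0,b3}: {b0} ∩ {b0,b1,b3} = {b0}; idom=b0
  b4: preds {b0,b3}: {b0} ∩ {b0,b1,b3} = {b0}; idom=b0
  b5: preds {b1,b3,b4}: {b0,b1} ∩ {b0,b1,b3} ∩ {b0,b4} = {b0}; idom=b0

DF derivation:
  b1←b0: walk · to b0
  b1←b3: walk b3→b1 to b0
  b4←b0: walk · to b0
  b4←b3: walk b3→b1 to b0
  b5←b1: walk b1 to b0
  b5←b3: walk b3→b1 to b0
  b5←b4: walk b4 to b0
  DF(b0)=∅
  DF(b1)={b1,b4,b5}
  DF(b2)=∅
  DF(b3)={b1,b4,b5}
  DF(b4)={b5}
  DF(b5)=∅
  DF(b6)=∅
  DF(b7)=∅

DF(b1) = ["b1", "b4", "b5"]

Answer: ["b1", "b4", "b5"]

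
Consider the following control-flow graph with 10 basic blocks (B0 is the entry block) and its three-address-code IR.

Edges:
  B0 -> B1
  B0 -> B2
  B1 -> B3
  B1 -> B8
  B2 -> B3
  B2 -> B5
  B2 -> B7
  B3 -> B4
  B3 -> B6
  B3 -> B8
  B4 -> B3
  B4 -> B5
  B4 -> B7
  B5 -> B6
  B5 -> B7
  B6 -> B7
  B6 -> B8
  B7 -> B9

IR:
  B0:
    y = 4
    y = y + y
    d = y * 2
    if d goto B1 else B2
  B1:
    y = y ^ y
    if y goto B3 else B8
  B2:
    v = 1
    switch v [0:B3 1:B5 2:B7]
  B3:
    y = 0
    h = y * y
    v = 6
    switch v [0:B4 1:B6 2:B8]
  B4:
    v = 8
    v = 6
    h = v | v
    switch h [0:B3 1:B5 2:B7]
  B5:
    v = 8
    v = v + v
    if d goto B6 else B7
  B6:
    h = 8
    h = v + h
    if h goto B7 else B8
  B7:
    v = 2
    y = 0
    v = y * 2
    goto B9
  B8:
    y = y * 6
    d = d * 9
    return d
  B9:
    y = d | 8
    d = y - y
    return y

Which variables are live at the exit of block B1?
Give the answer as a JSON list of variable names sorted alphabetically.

Answer: ["d", "y"]

Derivation:
Block summaries:
  B0 def {d,y} use ∅
  B1 def {y} use {y}
  B2 def {v} use ∅
  B3 def {h,v,y} use ∅
  B4 def {h,v} use ∅
  B5 def {v} use {d}
  B6 def {h} use {v}
  B7 def {v,y} use ∅
  B8 def {d,y} use {d,y}
  B9 def {d,y} use {d}

Live sets:
  live B0: ∅→{d,y}
  live B1: {d,y}→{d,y}
  live B2: {d,y}→{d,y}
  live B3: {d}→{d,v,y}
  live B4: {d,y}→{d,y}
  live B5: {d,y}→{d,v,y}
  live B6: {d,v,y}→{d,y}
  live B7: {d}→{d}
  live B8: {d,y}→∅
  live B9: {d}→∅

live-out(B1) = ["d", "y"]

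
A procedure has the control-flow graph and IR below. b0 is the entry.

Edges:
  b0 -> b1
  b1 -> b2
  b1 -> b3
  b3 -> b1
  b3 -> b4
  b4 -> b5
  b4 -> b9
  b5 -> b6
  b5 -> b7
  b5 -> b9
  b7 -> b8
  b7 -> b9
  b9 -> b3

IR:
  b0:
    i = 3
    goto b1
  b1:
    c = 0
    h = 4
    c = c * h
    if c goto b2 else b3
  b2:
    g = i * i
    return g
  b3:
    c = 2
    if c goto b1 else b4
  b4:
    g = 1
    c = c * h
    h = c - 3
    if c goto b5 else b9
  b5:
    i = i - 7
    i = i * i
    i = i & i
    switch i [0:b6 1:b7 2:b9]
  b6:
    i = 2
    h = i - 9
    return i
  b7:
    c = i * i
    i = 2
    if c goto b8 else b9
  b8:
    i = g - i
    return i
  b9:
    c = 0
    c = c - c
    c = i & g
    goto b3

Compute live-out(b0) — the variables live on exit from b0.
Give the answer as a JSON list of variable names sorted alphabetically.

Answer: ["i"]

Derivation:
Per-block:
  b0: {i} / ∅
  b1: {c,h} / ∅
  b2: {g} / {i}
  b3: {c} / ∅
  b4: {c,g,h} / {c,h}
  b5: {i} / {i}
  b6: {h,i} / ∅
  b7: {c,i} / {i}
  b8: {i} / {g,i}
  b9: {c} / {g,i}

Live sets:
  live b0: ∅→{i}
  live b1: {i}→{h,i}
  live b2: {i}→∅
  live b3: {h,i}→{c,h,i}
  live b4: {c,h,i}→{g,h,i}
  live b5: {g,h,i}→{g,h,i}
  live b6: ∅→∅
  live b7: {g,h,i}→{g,h,i}
  live b8: {g,i}→∅
  live b9: {g,h,i}→{h,i}

live-out(b0) = ["i"]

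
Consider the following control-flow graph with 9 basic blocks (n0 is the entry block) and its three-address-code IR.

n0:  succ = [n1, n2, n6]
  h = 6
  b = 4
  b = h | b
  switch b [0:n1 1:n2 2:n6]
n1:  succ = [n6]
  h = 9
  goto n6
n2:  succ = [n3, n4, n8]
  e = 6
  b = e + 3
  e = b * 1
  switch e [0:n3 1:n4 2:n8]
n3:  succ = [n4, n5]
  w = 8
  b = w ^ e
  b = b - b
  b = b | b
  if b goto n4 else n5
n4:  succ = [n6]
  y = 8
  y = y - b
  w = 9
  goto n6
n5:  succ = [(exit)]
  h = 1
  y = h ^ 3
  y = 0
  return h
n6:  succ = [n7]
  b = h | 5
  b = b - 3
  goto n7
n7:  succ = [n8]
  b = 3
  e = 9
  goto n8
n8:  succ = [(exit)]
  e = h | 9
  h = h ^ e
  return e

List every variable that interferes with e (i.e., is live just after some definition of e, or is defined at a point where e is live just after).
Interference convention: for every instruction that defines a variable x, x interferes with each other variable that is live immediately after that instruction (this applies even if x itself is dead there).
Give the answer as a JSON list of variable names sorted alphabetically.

Block summaries:
  n0: def={b,h} ue=∅
  n1: def={h} ue=∅
  n2: def={b,e} ue=∅
  n3: def={b,w} ue={e}
  n4: def={w,y} ue={b}
  n5: def={h,y} ue=∅
  n6: def={b} ue={h}
  n7: def={b,e} ue=∅
  n8: def={e,h} ue={h}

Backward fixpoint:
  n0 li=∅ lo={h}
  n1 li=∅ lo={h}
  n2 li={h} lo={b,e,h}
  n3 li={e,h} lo={b,h}
  n4 li={b,h} lo={h}
  n5 li=∅ lo=∅
  n6 li={h} lo={h}
  n7 li={h} lo={h}
  n8 li={h} lo=∅

Conflict graph:
  b — {e,h,y}
  e — {b,h,w}
  h — {b,e,w,y}
  w — {e,h}
  y — {b,h}

N(e) = ["b", "h", "w"]

Answer: ["b", "h", "w"]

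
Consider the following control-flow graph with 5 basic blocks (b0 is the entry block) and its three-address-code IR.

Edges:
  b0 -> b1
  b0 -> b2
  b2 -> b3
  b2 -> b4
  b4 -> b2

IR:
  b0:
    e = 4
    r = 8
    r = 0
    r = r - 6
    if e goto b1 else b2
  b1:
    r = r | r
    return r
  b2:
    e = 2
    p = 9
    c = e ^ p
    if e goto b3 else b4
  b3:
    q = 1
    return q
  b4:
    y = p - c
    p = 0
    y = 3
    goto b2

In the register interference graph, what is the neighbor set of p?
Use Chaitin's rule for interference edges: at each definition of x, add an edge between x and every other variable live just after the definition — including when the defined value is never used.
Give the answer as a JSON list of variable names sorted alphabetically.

Per-block:
  b0: {e,r} / ∅
  b1: {r} / {r}
  b2: {c,e,p} / ∅
  b3: {q} / ∅
  b4: {p,y} / {c,p}

Backward fixpoint:
  b0: in=∅ out={r}
  b1: in={r} out=∅
  b2: in=∅ out={c,p}
  b3: in=∅ out=∅
  b4: in={c,p} out=∅

Interfere edges:
  c: {e,p}
  e: {c,p,r}
  p: {c,e}
  q: ∅
  r: {e}
  y: ∅

N(p) = ["c", "e"]

Answer: ["c", "e"]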